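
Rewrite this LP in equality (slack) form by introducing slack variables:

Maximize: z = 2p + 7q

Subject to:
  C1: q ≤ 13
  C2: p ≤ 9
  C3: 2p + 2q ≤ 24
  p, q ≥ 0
max z = 2p + 7q

s.t.
  q + s1 = 13
  p + s2 = 9
  2p + 2q + s3 = 24
  p, q, s1, s2, s3 ≥ 0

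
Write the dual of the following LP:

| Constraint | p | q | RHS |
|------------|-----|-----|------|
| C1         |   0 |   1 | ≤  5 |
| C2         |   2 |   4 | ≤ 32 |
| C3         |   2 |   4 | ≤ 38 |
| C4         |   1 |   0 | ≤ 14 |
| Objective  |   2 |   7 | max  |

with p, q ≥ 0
Minimize: z = 5y1 + 32y2 + 38y3 + 14y4

Subject to:
  C1: -2y2 - 2y3 - y4 ≤ -2
  C2: -y1 - 4y2 - 4y3 ≤ -7
  y1, y2, y3, y4 ≥ 0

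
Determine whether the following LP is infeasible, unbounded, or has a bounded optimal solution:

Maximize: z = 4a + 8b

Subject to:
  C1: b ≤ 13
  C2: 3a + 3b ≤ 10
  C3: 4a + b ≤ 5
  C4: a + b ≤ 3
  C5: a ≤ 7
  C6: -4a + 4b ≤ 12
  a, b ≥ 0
The point (0, 3) satisfies every constraint, so the LP is feasible; the constraints give a ≤ 7 and b ≤ 13, which with a, b ≥ 0 keep the feasible region inside a bounded box. A feasible, bounded LP attains a finite optimum at a vertex.

Evaluating z = 4a + 8b at each vertex:
  (0, 0): z = 0
  (1.25, 0): z = 5
  (0.6667, 2.333): z = 21.33
  (0, 3): z = 24

The LP has an optimal solution: (0, 3) with z = 24.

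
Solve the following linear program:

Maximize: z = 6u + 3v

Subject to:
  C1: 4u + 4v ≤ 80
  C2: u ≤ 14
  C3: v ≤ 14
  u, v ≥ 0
Each vertex is the intersection of two constraint boundaries that also satisfies all remaining constraints:
  u = 0 and v = 0 → (0, 0)
  u = 14 and v = 0 → (14, 0)
  4u + 4v = 80 and u = 14 → (14, 6)
  4u + 4v = 80 and v = 14 → (6, 14)
  v = 14 and u = 0 → (0, 14)

Evaluating z = 6u + 3v at each vertex:
  (0, 0): z = 0
  (14, 0): z = 84
  (14, 6): z = 102
  (6, 14): z = 78
  (0, 14): z = 42

The maximum is at (14, 6) with z = 102.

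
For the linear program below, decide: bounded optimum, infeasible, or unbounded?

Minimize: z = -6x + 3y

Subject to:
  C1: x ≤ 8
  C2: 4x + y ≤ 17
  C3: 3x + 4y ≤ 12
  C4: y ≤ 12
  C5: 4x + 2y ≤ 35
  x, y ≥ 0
The point (4, 0) satisfies every constraint, so the LP is feasible; the constraints give x ≤ 8 and y ≤ 12, which with x, y ≥ 0 keep the feasible region inside a bounded box. A feasible, bounded LP attains a finite optimum at a vertex.

Evaluating z = -6x + 3y at each vertex:
  (0, 0): z = 0
  (4, 0): z = -24
  (0, 3): z = 9

Bounded optimum: z* = -24 at (4, 0).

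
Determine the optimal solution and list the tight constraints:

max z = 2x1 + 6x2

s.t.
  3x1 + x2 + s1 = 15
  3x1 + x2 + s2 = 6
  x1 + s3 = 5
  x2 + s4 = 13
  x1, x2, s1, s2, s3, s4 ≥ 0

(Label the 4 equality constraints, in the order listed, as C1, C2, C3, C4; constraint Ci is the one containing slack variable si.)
Optimal: x1 = 0, x2 = 6
Slack at optimum:
  C1: slack = 9
  C2: slack = 0 (binding)
  C3: slack = 5
  C4: slack = 7
  x1 ≥ 0: x1 = 0 (binding)
  x2 ≥ 0: x2 = 6
Binding constraints: C2, x1 ≥ 0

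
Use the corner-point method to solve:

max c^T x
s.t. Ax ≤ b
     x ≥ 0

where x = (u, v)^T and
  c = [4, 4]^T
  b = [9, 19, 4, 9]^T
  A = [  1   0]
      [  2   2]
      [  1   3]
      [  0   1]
u = 4, v = 0, z = 16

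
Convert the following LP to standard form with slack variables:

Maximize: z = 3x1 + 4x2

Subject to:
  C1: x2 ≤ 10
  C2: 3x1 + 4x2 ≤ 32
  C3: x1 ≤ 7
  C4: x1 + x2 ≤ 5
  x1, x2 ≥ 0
max z = 3x1 + 4x2

s.t.
  x2 + s1 = 10
  3x1 + 4x2 + s2 = 32
  x1 + s3 = 7
  x1 + x2 + s4 = 5
  x1, x2, s1, s2, s3, s4 ≥ 0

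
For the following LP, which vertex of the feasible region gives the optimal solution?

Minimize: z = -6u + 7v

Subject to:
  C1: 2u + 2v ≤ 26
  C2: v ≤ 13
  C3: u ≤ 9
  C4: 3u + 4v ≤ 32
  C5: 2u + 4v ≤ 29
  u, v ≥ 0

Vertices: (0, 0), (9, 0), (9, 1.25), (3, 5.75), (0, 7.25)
Evaluating z = -6u + 7v at each vertex:
  (0, 0): z = 0
  (9, 0): z = -54
  (9, 1.25): z = -45.25
  (3, 5.75): z = 22.25
  (0, 7.25): z = 50.75

The smallest value is z = -54, attained at (9, 0).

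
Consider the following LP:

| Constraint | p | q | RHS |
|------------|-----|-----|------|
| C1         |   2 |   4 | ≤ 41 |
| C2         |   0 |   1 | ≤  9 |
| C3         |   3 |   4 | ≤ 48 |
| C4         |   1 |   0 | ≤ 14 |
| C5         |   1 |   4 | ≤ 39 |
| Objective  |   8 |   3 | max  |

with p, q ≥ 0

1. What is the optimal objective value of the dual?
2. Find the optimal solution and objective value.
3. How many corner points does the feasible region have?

1. 116.5 (by strong duality, equal to the primal optimum)
2. p = 14, q = 1.5, z = 116.5
3. 6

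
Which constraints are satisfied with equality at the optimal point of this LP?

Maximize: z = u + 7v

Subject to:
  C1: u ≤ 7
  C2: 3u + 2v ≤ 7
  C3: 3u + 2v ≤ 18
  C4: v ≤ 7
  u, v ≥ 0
Optimal: u = 0, v = 3.5
Binding: C2, u ≥ 0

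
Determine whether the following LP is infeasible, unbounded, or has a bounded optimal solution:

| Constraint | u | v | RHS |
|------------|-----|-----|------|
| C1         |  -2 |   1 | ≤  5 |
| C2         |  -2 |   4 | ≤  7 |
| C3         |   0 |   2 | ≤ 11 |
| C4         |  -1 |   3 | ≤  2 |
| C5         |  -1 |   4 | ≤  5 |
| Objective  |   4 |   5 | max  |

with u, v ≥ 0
Feasible point: (0, 0) satisfies every constraint, so the LP is feasible.
Direction d = (1, 0): for each constraint row a, a·d ≤ 0 —
  (-2)(1) + (1)(0) = -2 ≤ 0
  (-2)(1) + (4)(0) = -2 ≤ 0
  (0)(1) + (2)(0) = 0 ≤ 0
  (-1)(1) + (3)(0) = -1 ≤ 0
  (-1)(1) + (4)(0) = -1 ≤ 0
and d ≥ 0, so (0, 0) + t·d stays feasible for every t ≥ 0. Along this ray z = 4u + 5v changes by 4 per unit t, so z → +∞.

The LP is unbounded; z can be made arbitrarily large.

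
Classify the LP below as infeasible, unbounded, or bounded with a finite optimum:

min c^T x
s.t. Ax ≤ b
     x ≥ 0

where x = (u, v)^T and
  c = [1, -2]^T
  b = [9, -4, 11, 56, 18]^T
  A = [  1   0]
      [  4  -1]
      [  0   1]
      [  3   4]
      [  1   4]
The point (0, 4.5) satisfies every constraint, so the LP is feasible; the constraints give u ≤ 9 and v ≤ 11, which with u, v ≥ 0 keep the feasible region inside a bounded box. A feasible, bounded LP attains a finite optimum at a vertex.

Evaluating z = u - 2v at each vertex:
  (0, 4): z = -8
  (0.1176, 4.471): z = -8.824
  (0, 4.5): z = -9

The LP has an optimal solution: (0, 4.5) with z = -9.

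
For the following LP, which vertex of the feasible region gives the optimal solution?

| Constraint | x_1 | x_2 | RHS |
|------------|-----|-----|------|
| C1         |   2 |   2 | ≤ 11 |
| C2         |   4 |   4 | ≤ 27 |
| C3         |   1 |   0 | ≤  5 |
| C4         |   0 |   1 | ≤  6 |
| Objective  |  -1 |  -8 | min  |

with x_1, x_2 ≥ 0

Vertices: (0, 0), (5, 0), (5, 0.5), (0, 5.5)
Evaluating z = -x_1 - 8x_2 at each vertex:
  (0, 0): z = 0
  (5, 0): z = -5
  (5, 0.5): z = -9
  (0, 5.5): z = -44

The smallest value is z = -44, attained at (0, 5.5).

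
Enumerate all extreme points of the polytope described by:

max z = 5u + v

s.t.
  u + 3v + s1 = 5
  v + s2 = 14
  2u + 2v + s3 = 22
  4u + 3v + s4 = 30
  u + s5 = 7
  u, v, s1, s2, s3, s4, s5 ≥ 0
Each vertex is the intersection of two constraint boundaries that also satisfies all remaining constraints:
  u = 0 and v = 0 → (0, 0)
  u + 3v = 5 and v = 0 → (5, 0)
  u + 3v = 5 and u = 0 → (0, 1.667)

Vertices: (0, 0), (5, 0), (0, 1.667)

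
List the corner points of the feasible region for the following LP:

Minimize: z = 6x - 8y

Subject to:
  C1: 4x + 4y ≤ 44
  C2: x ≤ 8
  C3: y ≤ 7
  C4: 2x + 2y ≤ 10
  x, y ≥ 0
Each vertex is the intersection of two constraint boundaries that also satisfies all remaining constraints:
  x = 0 and y = 0 → (0, 0)
  2x + 2y = 10 and y = 0 → (5, 0)
  2x + 2y = 10 and x = 0 → (0, 5)

Vertices: (0, 0), (5, 0), (0, 5)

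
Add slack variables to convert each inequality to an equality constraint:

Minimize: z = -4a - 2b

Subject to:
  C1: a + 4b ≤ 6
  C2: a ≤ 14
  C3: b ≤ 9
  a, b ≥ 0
min z = -4a - 2b

s.t.
  a + 4b + s1 = 6
  a + s2 = 14
  b + s3 = 9
  a, b, s1, s2, s3 ≥ 0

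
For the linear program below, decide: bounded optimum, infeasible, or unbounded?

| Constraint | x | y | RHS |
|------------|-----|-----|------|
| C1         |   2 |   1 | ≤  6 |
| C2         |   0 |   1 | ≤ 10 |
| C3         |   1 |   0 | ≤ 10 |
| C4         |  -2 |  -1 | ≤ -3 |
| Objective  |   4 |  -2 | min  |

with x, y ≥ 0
The point (0, 6) satisfies every constraint, so the LP is feasible; the constraints give x ≤ 10 and y ≤ 10, which with x, y ≥ 0 keep the feasible region inside a bounded box. A feasible, bounded LP attains a finite optimum at a vertex.

Feasible with finite optimum z* = -12 at (0, 6).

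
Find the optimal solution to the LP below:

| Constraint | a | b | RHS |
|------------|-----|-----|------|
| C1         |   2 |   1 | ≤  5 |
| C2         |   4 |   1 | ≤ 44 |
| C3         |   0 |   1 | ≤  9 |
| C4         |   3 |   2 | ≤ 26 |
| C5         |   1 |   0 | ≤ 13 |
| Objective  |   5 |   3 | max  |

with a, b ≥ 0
Each vertex is the intersection of two constraint boundaries that also satisfies all remaining constraints:
  a = 0 and b = 0 → (0, 0)
  2a + b = 5 and b = 0 → (2.5, 0)
  2a + b = 5 and a = 0 → (0, 5)

Evaluating z = 5a + 3b at each vertex:
  (0, 0): z = 0
  (2.5, 0): z = 12.5
  (0, 5): z = 15

The maximum is at (0, 5) with z = 15.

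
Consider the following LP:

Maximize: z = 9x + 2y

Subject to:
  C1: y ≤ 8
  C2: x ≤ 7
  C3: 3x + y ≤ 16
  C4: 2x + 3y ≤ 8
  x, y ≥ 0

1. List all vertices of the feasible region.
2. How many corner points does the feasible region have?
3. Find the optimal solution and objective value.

1. (0, 0), (4, 0), (0, 2.667)
2. 3
3. x = 4, y = 0, z = 36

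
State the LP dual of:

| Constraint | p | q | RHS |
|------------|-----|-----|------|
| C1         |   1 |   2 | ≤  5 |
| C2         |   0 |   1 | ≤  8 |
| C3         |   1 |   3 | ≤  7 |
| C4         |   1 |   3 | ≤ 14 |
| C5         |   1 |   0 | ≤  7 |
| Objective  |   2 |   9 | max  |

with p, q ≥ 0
Minimize: z = 5y1 + 8y2 + 7y3 + 14y4 + 7y5

Subject to:
  C1: -y1 - y3 - y4 - y5 ≤ -2
  C2: -2y1 - y2 - 3y3 - 3y4 ≤ -9
  y1, y2, y3, y4, y5 ≥ 0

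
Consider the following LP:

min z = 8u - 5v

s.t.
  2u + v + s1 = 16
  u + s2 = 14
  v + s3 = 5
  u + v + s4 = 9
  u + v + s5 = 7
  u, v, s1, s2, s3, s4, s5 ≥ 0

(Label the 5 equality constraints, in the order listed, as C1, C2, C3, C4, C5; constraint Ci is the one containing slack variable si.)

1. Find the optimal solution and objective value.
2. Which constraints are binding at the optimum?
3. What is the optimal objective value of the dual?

1. u = 0, v = 5, z = -25
2. C3, u ≥ 0
3. -25 (by strong duality, equal to the primal optimum)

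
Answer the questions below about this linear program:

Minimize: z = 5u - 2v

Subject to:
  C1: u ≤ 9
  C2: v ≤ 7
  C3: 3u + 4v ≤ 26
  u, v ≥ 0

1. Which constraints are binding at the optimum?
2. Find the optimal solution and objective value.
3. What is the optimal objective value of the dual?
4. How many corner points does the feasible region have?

1. C3, u ≥ 0
2. u = 0, v = 6.5, z = -13
3. -13 (by strong duality, equal to the primal optimum)
4. 3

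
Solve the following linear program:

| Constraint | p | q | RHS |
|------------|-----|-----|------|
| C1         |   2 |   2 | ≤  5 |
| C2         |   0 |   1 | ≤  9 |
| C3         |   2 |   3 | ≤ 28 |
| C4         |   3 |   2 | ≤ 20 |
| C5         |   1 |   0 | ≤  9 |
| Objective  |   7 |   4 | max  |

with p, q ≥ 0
p = 2.5, q = 0, z = 17.5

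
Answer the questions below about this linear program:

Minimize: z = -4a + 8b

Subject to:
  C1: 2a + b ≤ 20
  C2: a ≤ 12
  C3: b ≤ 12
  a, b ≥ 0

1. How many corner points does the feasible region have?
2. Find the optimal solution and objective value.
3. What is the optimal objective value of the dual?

1. 4
2. a = 10, b = 0, z = -40
3. -40 (by strong duality, equal to the primal optimum)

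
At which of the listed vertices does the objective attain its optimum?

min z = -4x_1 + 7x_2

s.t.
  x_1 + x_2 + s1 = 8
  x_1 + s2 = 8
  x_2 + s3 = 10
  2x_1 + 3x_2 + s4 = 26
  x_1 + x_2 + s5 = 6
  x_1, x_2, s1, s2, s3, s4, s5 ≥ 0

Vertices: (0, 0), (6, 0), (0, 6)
Evaluating z = -4x_1 + 7x_2 at each vertex:
  (0, 0): z = 0
  (6, 0): z = -24
  (0, 6): z = 42

The smallest value is z = -24, attained at (6, 0).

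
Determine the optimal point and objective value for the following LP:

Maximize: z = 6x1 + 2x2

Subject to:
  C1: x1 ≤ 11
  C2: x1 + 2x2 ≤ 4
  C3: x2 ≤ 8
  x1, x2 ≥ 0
x1 = 4, x2 = 0, z = 24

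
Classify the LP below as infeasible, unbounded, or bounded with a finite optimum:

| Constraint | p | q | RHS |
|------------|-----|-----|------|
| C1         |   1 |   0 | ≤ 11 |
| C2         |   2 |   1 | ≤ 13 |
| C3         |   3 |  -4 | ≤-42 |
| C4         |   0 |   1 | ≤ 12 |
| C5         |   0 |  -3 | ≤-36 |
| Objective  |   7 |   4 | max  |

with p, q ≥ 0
The point (0.5, 12) satisfies every constraint, so the LP is feasible; the constraints give p ≤ 11 and q ≤ 12, which with p, q ≥ 0 keep the feasible region inside a bounded box. A feasible, bounded LP attains a finite optimum at a vertex.

Bounded optimum: z* = 51.5 at (0.5, 12).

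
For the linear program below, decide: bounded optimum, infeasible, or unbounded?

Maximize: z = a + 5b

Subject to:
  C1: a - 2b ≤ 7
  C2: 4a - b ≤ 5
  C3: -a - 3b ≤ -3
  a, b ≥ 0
Feasible point: (0, 1) satisfies every constraint, so the LP is feasible.
Direction d = (0, 1): for each constraint row a, a·d ≤ 0 —
  (1)(0) + (-2)(1) = -2 ≤ 0
  (4)(0) + (-1)(1) = -1 ≤ 0
  (-1)(0) + (-3)(1) = -3 ≤ 0
and d ≥ 0, so (0, 1) + t·d stays feasible for every t ≥ 0. Along this ray z = a + 5b changes by 5 per unit t, so z → +∞.

Unbounded: there is a feasible ray along which z → +∞.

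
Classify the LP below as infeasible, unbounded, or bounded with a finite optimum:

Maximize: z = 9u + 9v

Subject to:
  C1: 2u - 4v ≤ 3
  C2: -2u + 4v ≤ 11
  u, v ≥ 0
Feasible point: (0, 0) satisfies every constraint, so the LP is feasible.
Direction d = (2, 1): for each constraint row a, a·d ≤ 0 —
  (2)(2) + (-4)(1) = 0 ≤ 0
  (-2)(2) + (4)(1) = 0 ≤ 0
and d ≥ 0, so (0, 0) + t·d stays feasible for every t ≥ 0. Along this ray z = 9u + 9v changes by 27 per unit t, so z → +∞.

The LP is unbounded; z can be made arbitrarily large.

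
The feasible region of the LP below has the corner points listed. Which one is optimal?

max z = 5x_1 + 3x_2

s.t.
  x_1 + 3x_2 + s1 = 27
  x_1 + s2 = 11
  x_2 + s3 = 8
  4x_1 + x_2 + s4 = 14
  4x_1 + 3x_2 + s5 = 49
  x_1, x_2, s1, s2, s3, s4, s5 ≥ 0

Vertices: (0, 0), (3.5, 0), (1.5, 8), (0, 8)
Evaluating z = 5x_1 + 3x_2 at each vertex:
  (0, 0): z = 0
  (3.5, 0): z = 17.5
  (1.5, 8): z = 31.5
  (0, 8): z = 24

The largest value is z = 31.5, attained at (1.5, 8).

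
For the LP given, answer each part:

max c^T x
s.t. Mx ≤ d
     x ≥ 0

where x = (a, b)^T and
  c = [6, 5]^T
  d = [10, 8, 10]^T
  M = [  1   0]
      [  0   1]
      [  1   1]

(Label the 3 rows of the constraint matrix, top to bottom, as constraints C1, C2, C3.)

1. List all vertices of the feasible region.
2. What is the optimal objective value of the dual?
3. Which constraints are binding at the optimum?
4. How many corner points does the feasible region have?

1. (0, 0), (10, 0), (2, 8), (0, 8)
2. 60 (by strong duality, equal to the primal optimum)
3. C1, C3, b ≥ 0
4. 4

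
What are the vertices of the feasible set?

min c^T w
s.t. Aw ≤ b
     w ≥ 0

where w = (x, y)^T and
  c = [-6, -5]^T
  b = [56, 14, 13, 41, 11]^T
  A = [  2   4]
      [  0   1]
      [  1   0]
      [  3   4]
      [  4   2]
Each vertex is the intersection of two constraint boundaries that also satisfies all remaining constraints:
  x = 0 and y = 0 → (0, 0)
  4x + 2y = 11 and y = 0 → (2.75, 0)
  4x + 2y = 11 and x = 0 → (0, 5.5)

Vertices: (0, 0), (2.75, 0), (0, 5.5)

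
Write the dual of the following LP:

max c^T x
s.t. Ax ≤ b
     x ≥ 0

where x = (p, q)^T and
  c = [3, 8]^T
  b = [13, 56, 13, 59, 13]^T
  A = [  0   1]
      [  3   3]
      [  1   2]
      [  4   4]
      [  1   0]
Minimize: z = 13y1 + 56y2 + 13y3 + 59y4 + 13y5

Subject to:
  C1: -3y2 - y3 - 4y4 - y5 ≤ -3
  C2: -y1 - 3y2 - 2y3 - 4y4 ≤ -8
  y1, y2, y3, y4, y5 ≥ 0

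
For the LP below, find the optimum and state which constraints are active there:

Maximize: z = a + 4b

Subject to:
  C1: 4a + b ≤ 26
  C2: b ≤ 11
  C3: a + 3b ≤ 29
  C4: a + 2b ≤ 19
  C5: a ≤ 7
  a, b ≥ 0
Optimal: a = 0, b = 9.5
Binding: C4, a ≥ 0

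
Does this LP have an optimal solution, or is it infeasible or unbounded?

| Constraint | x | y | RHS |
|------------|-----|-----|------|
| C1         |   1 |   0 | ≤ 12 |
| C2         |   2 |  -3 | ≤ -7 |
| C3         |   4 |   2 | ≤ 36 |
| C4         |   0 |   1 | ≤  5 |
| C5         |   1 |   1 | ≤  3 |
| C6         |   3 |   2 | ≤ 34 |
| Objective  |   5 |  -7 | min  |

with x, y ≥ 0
The point (0, 3) satisfies every constraint, so the LP is feasible; the constraints give x ≤ 12 and y ≤ 5, which with x, y ≥ 0 keep the feasible region inside a bounded box. A feasible, bounded LP attains a finite optimum at a vertex.

Bounded optimum: z* = -21 at (0, 3).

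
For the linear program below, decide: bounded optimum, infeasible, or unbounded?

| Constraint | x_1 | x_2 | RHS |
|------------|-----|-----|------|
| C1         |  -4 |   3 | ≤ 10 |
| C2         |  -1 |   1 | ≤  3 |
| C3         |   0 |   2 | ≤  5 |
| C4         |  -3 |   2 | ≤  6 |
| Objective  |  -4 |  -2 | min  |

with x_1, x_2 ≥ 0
Feasible point: (0, 0) satisfies every constraint, so the LP is feasible.
Direction d = (1, 0): for each constraint row a, a·d ≤ 0 —
  (-4)(1) + (3)(0) = -4 ≤ 0
  (-1)(1) + (1)(0) = -1 ≤ 0
  (0)(1) + (2)(0) = 0 ≤ 0
  (-3)(1) + (2)(0) = -3 ≤ 0
and d ≥ 0, so (0, 0) + t·d stays feasible for every t ≥ 0. Along this ray z = -4x_1 - 2x_2 changes by -4 per unit t, so z → −∞.

Unbounded — the objective can decrease without bound over the feasible region.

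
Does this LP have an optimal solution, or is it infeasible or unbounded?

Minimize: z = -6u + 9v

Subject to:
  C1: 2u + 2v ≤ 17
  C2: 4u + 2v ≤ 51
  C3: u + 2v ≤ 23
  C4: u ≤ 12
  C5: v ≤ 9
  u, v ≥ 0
The point (8.5, 0) satisfies every constraint, so the LP is feasible; the constraints give u ≤ 12 and v ≤ 9, which with u, v ≥ 0 keep the feasible region inside a bounded box. A feasible, bounded LP attains a finite optimum at a vertex.

Evaluating z = -6u + 9v at each vertex:
  (0, 0): z = 0
  (8.5, 0): z = -51
  (0, 8.5): z = 76.5

Bounded optimum: z* = -51 at (8.5, 0).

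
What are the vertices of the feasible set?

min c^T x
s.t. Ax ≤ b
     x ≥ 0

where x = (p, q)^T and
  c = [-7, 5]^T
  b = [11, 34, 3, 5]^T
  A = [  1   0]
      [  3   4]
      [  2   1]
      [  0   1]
Each vertex is the intersection of two constraint boundaries that also satisfies all remaining constraints:
  p = 0 and q = 0 → (0, 0)
  2p + q = 3 and q = 0 → (1.5, 0)
  2p + q = 3 and p = 0 → (0, 3)

Vertices: (0, 0), (1.5, 0), (0, 3)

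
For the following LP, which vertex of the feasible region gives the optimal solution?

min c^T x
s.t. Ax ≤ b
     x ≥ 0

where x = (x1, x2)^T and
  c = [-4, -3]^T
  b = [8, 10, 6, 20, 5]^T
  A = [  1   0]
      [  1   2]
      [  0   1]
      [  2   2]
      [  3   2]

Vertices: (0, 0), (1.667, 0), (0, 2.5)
(0, 2.5) with z = -7.5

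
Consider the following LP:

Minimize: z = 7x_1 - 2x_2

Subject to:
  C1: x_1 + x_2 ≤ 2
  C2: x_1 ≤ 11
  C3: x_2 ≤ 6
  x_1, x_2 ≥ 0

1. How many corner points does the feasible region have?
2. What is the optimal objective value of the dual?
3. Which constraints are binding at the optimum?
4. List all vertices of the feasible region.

1. 3
2. -4 (by strong duality, equal to the primal optimum)
3. C1, x_1 ≥ 0
4. (0, 0), (2, 0), (0, 2)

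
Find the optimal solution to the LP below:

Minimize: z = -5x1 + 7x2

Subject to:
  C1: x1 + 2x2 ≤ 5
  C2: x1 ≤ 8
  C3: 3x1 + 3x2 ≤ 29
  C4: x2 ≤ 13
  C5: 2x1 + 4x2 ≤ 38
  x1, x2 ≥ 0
Each vertex is the intersection of two constraint boundaries that also satisfies all remaining constraints:
  x1 = 0 and x2 = 0 → (0, 0)
  x1 + 2x2 = 5 and x2 = 0 → (5, 0)
  x1 + 2x2 = 5 and x1 = 0 → (0, 2.5)

Evaluating z = -5x1 + 7x2 at each vertex:
  (0, 0): z = 0
  (5, 0): z = -25
  (0, 2.5): z = 17.5

The minimum is at (5, 0) with z = -25.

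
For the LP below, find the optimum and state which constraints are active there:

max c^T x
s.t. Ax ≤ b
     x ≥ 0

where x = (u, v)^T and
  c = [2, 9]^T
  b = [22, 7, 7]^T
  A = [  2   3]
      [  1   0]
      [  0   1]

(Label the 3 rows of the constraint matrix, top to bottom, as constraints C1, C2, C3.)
Optimal: u = 0.5, v = 7
Slack at optimum:
  C1: slack = 0 (binding)
  C2: slack = 6.5
  C3: slack = 0 (binding)
  u ≥ 0: u = 0.5
  v ≥ 0: v = 7
Binding constraints: C1, C3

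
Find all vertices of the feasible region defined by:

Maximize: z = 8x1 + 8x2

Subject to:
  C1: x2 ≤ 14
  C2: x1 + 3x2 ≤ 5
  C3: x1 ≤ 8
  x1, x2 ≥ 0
Each vertex is the intersection of two constraint boundaries that also satisfies all remaining constraints:
  x1 = 0 and x2 = 0 → (0, 0)
  x1 + 3x2 = 5 and x2 = 0 → (5, 0)
  x1 + 3x2 = 5 and x1 = 0 → (0, 1.667)

Vertices: (0, 0), (5, 0), (0, 1.667)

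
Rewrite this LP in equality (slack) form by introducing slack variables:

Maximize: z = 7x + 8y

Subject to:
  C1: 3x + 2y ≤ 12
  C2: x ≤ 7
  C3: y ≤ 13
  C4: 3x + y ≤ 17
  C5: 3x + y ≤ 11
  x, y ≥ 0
max z = 7x + 8y

s.t.
  3x + 2y + s1 = 12
  x + s2 = 7
  y + s3 = 13
  3x + y + s4 = 17
  3x + y + s5 = 11
  x, y, s1, s2, s3, s4, s5 ≥ 0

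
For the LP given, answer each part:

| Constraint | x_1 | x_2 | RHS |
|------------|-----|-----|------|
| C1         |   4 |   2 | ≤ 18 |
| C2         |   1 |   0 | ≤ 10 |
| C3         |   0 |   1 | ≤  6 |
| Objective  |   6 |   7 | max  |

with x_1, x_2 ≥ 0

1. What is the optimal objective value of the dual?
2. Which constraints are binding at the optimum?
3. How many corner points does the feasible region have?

1. 51 (by strong duality, equal to the primal optimum)
2. C1, C3
3. 4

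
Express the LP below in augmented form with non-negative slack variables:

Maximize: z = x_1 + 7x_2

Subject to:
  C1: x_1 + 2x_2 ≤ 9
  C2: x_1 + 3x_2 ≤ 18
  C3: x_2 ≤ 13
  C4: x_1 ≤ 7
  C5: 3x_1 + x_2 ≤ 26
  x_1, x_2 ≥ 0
max z = x_1 + 7x_2

s.t.
  x_1 + 2x_2 + s1 = 9
  x_1 + 3x_2 + s2 = 18
  x_2 + s3 = 13
  x_1 + s4 = 7
  3x_1 + x_2 + s5 = 26
  x_1, x_2, s1, s2, s3, s4, s5 ≥ 0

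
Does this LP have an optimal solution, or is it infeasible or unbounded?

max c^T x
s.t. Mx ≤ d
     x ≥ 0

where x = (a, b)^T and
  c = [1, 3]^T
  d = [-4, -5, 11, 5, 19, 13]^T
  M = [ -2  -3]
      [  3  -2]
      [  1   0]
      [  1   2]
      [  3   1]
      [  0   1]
The point (0, 2.5) satisfies every constraint, so the LP is feasible; the constraints give a ≤ 11 and b ≤ 13, which with a, b ≥ 0 keep the feasible region inside a bounded box. A feasible, bounded LP attains a finite optimum at a vertex.

Evaluating z = a + 3b at each vertex:
  (0, 2.5): z = 7.5

Bounded optimum: z* = 7.5 at (0, 2.5).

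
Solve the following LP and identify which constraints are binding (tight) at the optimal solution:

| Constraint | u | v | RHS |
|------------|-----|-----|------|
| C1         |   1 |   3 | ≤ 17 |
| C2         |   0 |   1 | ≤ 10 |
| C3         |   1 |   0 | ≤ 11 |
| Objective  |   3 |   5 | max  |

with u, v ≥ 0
Optimal: u = 11, v = 2
Binding: C1, C3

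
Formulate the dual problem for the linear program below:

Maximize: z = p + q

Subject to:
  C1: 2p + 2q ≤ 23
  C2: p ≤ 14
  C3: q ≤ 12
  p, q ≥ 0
Minimize: z = 23y1 + 14y2 + 12y3

Subject to:
  C1: -2y1 - y2 ≤ -1
  C2: -2y1 - y3 ≤ -1
  y1, y2, y3 ≥ 0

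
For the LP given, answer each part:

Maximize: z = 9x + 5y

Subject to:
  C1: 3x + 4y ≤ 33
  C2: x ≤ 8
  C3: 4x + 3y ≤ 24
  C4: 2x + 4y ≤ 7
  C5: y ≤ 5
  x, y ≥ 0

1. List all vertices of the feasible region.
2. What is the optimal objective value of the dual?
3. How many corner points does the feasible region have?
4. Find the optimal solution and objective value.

1. (0, 0), (3.5, 0), (0, 1.75)
2. 31.5 (by strong duality, equal to the primal optimum)
3. 3
4. x = 3.5, y = 0, z = 31.5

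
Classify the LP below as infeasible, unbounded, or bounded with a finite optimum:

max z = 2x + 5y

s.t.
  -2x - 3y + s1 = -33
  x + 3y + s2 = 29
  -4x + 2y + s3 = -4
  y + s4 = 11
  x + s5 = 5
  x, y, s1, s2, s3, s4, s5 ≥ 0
The point (5, 8) satisfies every constraint, so the LP is feasible; the constraints give x ≤ 5 and y ≤ 11, which with x, y ≥ 0 keep the feasible region inside a bounded box. A feasible, bounded LP attains a finite optimum at a vertex.

Evaluating z = 2x + 5y at each vertex:
  (4.875, 7.75): z = 48.5
  (5, 7.667): z = 48.33
  (5, 8): z = 50

The LP has an optimal solution: (5, 8) with z = 50.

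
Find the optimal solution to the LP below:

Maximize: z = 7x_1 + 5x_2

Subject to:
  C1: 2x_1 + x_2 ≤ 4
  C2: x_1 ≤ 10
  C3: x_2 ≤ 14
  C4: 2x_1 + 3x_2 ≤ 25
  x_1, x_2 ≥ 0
Each vertex is the intersection of two constraint boundaries that also satisfies all remaining constraints:
  x_1 = 0 and x_2 = 0 → (0, 0)
  2x_1 + x_2 = 4 and x_2 = 0 → (2, 0)
  2x_1 + x_2 = 4 and x_1 = 0 → (0, 4)

Evaluating z = 7x_1 + 5x_2 at each vertex:
  (0, 0): z = 0
  (2, 0): z = 14
  (0, 4): z = 20

The maximum is at (0, 4) with z = 20.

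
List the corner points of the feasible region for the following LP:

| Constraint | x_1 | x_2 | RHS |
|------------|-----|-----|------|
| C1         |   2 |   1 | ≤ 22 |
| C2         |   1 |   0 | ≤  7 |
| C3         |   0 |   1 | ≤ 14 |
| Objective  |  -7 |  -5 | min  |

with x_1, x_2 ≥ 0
Each vertex is the intersection of two constraint boundaries that also satisfies all remaining constraints:
  x_1 = 0 and x_2 = 0 → (0, 0)
  x_1 = 7 and x_2 = 0 → (7, 0)
  2x_1 + x_2 = 22 and x_1 = 7 → (7, 8)
  2x_1 + x_2 = 22 and x_2 = 14 → (4, 14)
  x_2 = 14 and x_1 = 0 → (0, 14)

Vertices: (0, 0), (7, 0), (7, 8), (4, 14), (0, 14)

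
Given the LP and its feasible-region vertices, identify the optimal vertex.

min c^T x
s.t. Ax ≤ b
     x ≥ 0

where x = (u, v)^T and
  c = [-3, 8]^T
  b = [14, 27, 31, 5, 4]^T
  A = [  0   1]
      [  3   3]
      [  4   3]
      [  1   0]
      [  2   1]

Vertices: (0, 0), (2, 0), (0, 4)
Evaluating z = -3u + 8v at each vertex:
  (0, 0): z = 0
  (2, 0): z = -6
  (0, 4): z = 32

The smallest value is z = -6, attained at (2, 0).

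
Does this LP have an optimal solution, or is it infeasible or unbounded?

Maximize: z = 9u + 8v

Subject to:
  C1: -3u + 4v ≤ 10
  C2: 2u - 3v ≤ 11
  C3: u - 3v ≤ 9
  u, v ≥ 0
Feasible point: (0, 0) satisfies every constraint, so the LP is feasible.
Direction d = (4, 3): for each constraint row a, a·d ≤ 0 —
  (-3)(4) + (4)(3) = 0 ≤ 0
  (2)(4) + (-3)(3) = -1 ≤ 0
  (1)(4) + (-3)(3) = -5 ≤ 0
and d ≥ 0, so (0, 0) + t·d stays feasible for every t ≥ 0. Along this ray z = 9u + 8v changes by 60 per unit t, so z → +∞.

Unbounded: there is a feasible ray along which z → +∞.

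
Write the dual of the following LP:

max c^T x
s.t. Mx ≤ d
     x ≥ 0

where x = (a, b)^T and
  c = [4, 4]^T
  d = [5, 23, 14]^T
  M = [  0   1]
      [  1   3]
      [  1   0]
Minimize: z = 5y1 + 23y2 + 14y3

Subject to:
  C1: -y2 - y3 ≤ -4
  C2: -y1 - 3y2 ≤ -4
  y1, y2, y3 ≥ 0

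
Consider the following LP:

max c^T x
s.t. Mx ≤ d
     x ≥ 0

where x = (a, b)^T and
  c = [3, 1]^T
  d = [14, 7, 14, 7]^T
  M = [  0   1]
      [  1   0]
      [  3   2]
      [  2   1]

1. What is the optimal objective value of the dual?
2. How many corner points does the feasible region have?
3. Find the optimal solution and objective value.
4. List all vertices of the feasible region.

1. 10.5 (by strong duality, equal to the primal optimum)
2. 3
3. a = 3.5, b = 0, z = 10.5
4. (0, 0), (3.5, 0), (0, 7)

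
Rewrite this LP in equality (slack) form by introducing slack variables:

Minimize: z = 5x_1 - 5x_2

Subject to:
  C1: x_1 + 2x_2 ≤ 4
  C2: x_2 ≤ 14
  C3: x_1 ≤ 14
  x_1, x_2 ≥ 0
min z = 5x_1 - 5x_2

s.t.
  x_1 + 2x_2 + s1 = 4
  x_2 + s2 = 14
  x_1 + s3 = 14
  x_1, x_2, s1, s2, s3 ≥ 0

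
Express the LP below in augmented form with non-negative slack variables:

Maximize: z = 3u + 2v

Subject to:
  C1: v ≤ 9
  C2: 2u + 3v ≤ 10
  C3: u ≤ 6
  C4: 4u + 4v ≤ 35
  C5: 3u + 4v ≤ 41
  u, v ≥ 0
max z = 3u + 2v

s.t.
  v + s1 = 9
  2u + 3v + s2 = 10
  u + s3 = 6
  4u + 4v + s4 = 35
  3u + 4v + s5 = 41
  u, v, s1, s2, s3, s4, s5 ≥ 0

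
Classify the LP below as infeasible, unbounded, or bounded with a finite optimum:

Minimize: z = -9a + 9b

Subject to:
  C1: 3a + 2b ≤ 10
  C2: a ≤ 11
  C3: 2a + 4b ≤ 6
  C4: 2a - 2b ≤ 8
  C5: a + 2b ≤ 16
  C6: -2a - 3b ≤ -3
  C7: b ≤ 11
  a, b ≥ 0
The point (3, 0) satisfies every constraint, so the LP is feasible; the constraints give a ≤ 11 and b ≤ 11, which with a, b ≥ 0 keep the feasible region inside a bounded box. A feasible, bounded LP attains a finite optimum at a vertex.

Bounded optimum: z* = -27 at (3, 0).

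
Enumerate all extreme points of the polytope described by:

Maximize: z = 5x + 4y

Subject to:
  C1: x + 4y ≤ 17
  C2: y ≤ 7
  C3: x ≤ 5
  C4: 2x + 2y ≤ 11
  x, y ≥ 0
Each vertex is the intersection of two constraint boundaries that also satisfies all remaining constraints:
  x = 0 and y = 0 → (0, 0)
  x = 5 and y = 0 → (5, 0)
  x = 5 and 2x + 2y = 11 → (5, 0.5)
  x + 4y = 17 and 2x + 2y = 11 → (1.667, 3.833)
  x + 4y = 17 and x = 0 → (0, 4.25)

Vertices: (0, 0), (5, 0), (5, 0.5), (1.667, 3.833), (0, 4.25)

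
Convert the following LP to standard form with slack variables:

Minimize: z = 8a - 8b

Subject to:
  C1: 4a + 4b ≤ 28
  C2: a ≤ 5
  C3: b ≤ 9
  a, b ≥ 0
min z = 8a - 8b

s.t.
  4a + 4b + s1 = 28
  a + s2 = 5
  b + s3 = 9
  a, b, s1, s2, s3 ≥ 0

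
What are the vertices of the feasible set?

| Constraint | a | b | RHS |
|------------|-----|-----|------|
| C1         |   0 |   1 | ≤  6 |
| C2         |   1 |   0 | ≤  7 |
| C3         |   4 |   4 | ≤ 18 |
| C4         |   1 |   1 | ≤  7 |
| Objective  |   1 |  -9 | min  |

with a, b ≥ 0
Each vertex is the intersection of two constraint boundaries that also satisfies all remaining constraints:
  a = 0 and b = 0 → (0, 0)
  4a + 4b = 18 and b = 0 → (4.5, 0)
  4a + 4b = 18 and a = 0 → (0, 4.5)

Vertices: (0, 0), (4.5, 0), (0, 4.5)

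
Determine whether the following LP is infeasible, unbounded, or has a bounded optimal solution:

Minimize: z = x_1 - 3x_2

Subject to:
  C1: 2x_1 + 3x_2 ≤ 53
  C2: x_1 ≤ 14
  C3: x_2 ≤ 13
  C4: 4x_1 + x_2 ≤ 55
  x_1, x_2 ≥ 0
The point (0, 13) satisfies every constraint, so the LP is feasible; the constraints give x_1 ≤ 14 and x_2 ≤ 13, which with x_1, x_2 ≥ 0 keep the feasible region inside a bounded box. A feasible, bounded LP attains a finite optimum at a vertex.

Evaluating z = x_1 - 3x_2 at each vertex:
  (0, 0): z = 0
  (13.75, 0): z = 13.75
  (11.2, 10.2): z = -19.4
  (7, 13): z = -32
  (0, 13): z = -39

The LP has an optimal solution: (0, 13) with z = -39.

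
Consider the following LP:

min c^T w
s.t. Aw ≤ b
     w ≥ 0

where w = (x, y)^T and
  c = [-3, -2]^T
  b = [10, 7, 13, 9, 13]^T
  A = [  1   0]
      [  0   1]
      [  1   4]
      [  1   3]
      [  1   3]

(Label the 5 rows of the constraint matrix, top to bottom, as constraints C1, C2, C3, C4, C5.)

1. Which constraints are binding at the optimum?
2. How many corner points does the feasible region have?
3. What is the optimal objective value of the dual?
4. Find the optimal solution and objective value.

1. C4, y ≥ 0
2. 3
3. -27 (by strong duality, equal to the primal optimum)
4. x = 9, y = 0, z = -27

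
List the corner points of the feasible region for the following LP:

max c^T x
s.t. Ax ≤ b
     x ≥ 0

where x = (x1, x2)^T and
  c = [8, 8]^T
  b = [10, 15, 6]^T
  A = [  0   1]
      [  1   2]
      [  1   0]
Each vertex is the intersection of two constraint boundaries that also satisfies all remaining constraints:
  x1 = 0 and x2 = 0 → (0, 0)
  x1 = 6 and x2 = 0 → (6, 0)
  x1 + 2x2 = 15 and x1 = 6 → (6, 4.5)
  x1 + 2x2 = 15 and x1 = 0 → (0, 7.5)

Vertices: (0, 0), (6, 0), (6, 4.5), (0, 7.5)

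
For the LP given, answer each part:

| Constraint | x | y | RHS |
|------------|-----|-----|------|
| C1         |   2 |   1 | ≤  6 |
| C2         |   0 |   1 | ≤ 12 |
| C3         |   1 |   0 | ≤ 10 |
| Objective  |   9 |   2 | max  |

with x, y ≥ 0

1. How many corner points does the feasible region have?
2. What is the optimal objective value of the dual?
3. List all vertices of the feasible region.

1. 3
2. 27 (by strong duality, equal to the primal optimum)
3. (0, 0), (3, 0), (0, 6)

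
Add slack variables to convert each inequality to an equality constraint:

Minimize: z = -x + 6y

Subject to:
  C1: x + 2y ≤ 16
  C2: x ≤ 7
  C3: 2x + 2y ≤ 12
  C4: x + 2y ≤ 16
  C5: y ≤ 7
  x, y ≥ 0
min z = -x + 6y

s.t.
  x + 2y + s1 = 16
  x + s2 = 7
  2x + 2y + s3 = 12
  x + 2y + s4 = 16
  y + s5 = 7
  x, y, s1, s2, s3, s4, s5 ≥ 0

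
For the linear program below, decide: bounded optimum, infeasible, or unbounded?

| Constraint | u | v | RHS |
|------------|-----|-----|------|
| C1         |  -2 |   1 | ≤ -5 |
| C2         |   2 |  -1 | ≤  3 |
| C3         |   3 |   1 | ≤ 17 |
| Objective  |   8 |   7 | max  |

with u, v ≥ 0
C2 requires 2u - v ≤ 3, while C1 (-2u + v ≤ -5) is equivalent to 2u - v ≥ 5. Together they would need 5 ≤ 2u - v ≤ 3, which is impossible since 5 > 3. No point satisfies all constraints.

Infeasible: no point satisfies all constraints simultaneously.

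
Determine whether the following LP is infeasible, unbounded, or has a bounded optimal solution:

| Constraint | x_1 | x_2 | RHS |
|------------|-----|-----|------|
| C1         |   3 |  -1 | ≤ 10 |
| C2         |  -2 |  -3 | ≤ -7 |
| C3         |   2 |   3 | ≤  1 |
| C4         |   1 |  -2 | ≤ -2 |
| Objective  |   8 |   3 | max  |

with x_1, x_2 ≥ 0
C3 requires 2x_1 + 3x_2 ≤ 1, while C2 (-2x_1 - 3x_2 ≤ -7) is equivalent to 2x_1 + 3x_2 ≥ 7. Together they would need 7 ≤ 2x_1 + 3x_2 ≤ 1, which is impossible since 7 > 1. No point satisfies all constraints.

The feasible region is empty; the LP is infeasible.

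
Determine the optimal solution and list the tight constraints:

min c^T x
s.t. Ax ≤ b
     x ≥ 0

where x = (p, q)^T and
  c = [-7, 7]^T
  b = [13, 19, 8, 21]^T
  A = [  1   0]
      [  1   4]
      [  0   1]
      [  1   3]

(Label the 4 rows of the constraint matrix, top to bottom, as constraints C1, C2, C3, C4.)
Optimal: p = 13, q = 0
Binding: C1, q ≥ 0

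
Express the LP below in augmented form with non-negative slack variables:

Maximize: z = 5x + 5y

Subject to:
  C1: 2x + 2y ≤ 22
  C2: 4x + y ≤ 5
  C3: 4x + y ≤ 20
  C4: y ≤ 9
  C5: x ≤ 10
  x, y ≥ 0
max z = 5x + 5y

s.t.
  2x + 2y + s1 = 22
  4x + y + s2 = 5
  4x + y + s3 = 20
  y + s4 = 9
  x + s5 = 10
  x, y, s1, s2, s3, s4, s5 ≥ 0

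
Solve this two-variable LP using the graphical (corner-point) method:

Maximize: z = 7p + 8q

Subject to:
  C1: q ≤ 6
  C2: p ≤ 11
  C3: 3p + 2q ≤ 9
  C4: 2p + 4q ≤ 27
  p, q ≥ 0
p = 0, q = 4.5, z = 36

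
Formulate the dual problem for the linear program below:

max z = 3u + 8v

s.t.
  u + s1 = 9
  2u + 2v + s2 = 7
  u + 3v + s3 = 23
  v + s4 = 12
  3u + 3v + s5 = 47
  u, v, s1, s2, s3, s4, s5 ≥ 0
Minimize: z = 9y1 + 7y2 + 23y3 + 12y4 + 47y5

Subject to:
  C1: -y1 - 2y2 - y3 - 3y5 ≤ -3
  C2: -2y2 - 3y3 - y4 - 3y5 ≤ -8
  y1, y2, y3, y4, y5 ≥ 0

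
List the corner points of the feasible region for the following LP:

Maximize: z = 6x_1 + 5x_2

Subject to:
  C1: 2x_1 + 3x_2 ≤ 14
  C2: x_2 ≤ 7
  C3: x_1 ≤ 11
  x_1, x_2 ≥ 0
Each vertex is the intersection of two constraint boundaries that also satisfies all remaining constraints:
  x_1 = 0 and x_2 = 0 → (0, 0)
  2x_1 + 3x_2 = 14 and x_2 = 0 → (7, 0)
  2x_1 + 3x_2 = 14 and x_1 = 0 → (0, 4.667)

Vertices: (0, 0), (7, 0), (0, 4.667)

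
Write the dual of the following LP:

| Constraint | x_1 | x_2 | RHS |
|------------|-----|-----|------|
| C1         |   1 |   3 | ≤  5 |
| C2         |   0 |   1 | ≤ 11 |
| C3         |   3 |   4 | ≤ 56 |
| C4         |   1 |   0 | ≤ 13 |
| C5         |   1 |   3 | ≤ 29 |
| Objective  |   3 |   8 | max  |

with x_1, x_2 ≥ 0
Minimize: z = 5y1 + 11y2 + 56y3 + 13y4 + 29y5

Subject to:
  C1: -y1 - 3y3 - y4 - y5 ≤ -3
  C2: -3y1 - y2 - 4y3 - 3y5 ≤ -8
  y1, y2, y3, y4, y5 ≥ 0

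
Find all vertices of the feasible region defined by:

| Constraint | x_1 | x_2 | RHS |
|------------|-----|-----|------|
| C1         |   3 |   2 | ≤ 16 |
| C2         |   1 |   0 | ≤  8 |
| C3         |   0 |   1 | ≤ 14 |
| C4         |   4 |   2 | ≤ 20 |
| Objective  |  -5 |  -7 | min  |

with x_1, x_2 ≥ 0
Each vertex is the intersection of two constraint boundaries that also satisfies all remaining constraints:
  x_1 = 0 and x_2 = 0 → (0, 0)
  4x_1 + 2x_2 = 20 and x_2 = 0 → (5, 0)
  3x_1 + 2x_2 = 16 and 4x_1 + 2x_2 = 20 → (4, 2)
  3x_1 + 2x_2 = 16 and x_1 = 0 → (0, 8)

Vertices: (0, 0), (5, 0), (4, 2), (0, 8)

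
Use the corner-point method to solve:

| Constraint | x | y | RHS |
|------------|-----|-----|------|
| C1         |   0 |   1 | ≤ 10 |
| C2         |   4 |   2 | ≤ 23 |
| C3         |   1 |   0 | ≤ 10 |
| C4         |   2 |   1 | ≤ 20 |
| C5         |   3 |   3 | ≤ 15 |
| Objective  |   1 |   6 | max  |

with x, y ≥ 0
Each vertex is the intersection of two constraint boundaries that also satisfies all remaining constraints:
  x = 0 and y = 0 → (0, 0)
  3x + 3y = 15 and y = 0 → (5, 0)
  3x + 3y = 15 and x = 0 → (0, 5)

Evaluating z = x + 6y at each vertex:
  (0, 0): z = 0
  (5, 0): z = 5
  (0, 5): z = 30

The maximum is at (0, 5) with z = 30.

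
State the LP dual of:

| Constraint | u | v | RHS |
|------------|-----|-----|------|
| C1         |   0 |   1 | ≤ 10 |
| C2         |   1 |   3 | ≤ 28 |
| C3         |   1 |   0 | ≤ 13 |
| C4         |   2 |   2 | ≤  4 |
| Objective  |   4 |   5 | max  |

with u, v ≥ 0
Minimize: z = 10y1 + 28y2 + 13y3 + 4y4

Subject to:
  C1: -y2 - y3 - 2y4 ≤ -4
  C2: -y1 - 3y2 - 2y4 ≤ -5
  y1, y2, y3, y4 ≥ 0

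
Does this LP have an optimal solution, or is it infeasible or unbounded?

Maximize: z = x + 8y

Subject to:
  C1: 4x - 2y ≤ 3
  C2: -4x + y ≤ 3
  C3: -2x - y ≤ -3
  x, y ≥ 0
Feasible point: (1, 1) satisfies every constraint, so the LP is feasible.
Direction d = (1, 2): for each constraint row a, a·d ≤ 0 —
  (4)(1) + (-2)(2) = 0 ≤ 0
  (-4)(1) + (1)(2) = -2 ≤ 0
  (-2)(1) + (-1)(2) = -4 ≤ 0
and d ≥ 0, so (1, 1) + t·d stays feasible for every t ≥ 0. Along this ray z = x + 8y changes by 17 per unit t, so z → +∞.

Unbounded — the objective can increase without bound over the feasible region.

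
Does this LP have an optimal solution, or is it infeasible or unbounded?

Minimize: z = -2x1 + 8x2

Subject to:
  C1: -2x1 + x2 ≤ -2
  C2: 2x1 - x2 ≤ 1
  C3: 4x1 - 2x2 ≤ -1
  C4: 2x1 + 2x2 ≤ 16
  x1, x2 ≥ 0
C2 requires 2x1 - x2 ≤ 1, while C1 (-2x1 + x2 ≤ -2) is equivalent to 2x1 - x2 ≥ 2. Together they would need 2 ≤ 2x1 - x2 ≤ 1, which is impossible since 2 > 1. No point satisfies all constraints.

Infeasible — the constraint set is empty.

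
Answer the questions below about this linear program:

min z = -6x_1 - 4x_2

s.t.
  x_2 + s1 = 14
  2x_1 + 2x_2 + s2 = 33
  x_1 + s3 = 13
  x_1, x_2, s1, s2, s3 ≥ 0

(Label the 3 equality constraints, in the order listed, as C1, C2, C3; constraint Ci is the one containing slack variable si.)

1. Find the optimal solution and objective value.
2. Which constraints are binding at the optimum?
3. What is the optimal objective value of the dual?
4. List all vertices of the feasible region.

1. x_1 = 13, x_2 = 3.5, z = -92
2. C2, C3
3. -92 (by strong duality, equal to the primal optimum)
4. (0, 0), (13, 0), (13, 3.5), (2.5, 14), (0, 14)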